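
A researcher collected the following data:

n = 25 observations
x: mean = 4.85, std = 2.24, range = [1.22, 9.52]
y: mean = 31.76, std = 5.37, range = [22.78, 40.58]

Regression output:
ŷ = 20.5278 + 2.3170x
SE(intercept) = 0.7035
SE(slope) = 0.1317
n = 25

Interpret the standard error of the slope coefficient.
SE(β̂₁) = 0.1317 is the estimated standard deviation of the slope estimate across repeated samples; relative to β̂₁ = 2.3170 that is 5.7%, a precise estimate.

SE(β̂₁) = 0.1317 says: if we drew many samples of n = 25 from the same population and refit each time, the fitted slopes would scatter with a standard deviation of roughly 0.1317 around the true β₁.

Relative precision:
- SE / |β̂₁| = 0.1317 / 2.3170 = 5.7%
- Rule of thumb (under 20%: precise; 20% to under 50%: moderately precise; 50% or more: imprecise) → precise

Link to interval estimation: a confidence interval for β₁ is β̂₁ ± t* × 0.1317, so SE sets the half-width per unit of t*.

What drives SE(β̂₁): more residual scatter → larger SE; larger n (here n = 25) → smaller SE.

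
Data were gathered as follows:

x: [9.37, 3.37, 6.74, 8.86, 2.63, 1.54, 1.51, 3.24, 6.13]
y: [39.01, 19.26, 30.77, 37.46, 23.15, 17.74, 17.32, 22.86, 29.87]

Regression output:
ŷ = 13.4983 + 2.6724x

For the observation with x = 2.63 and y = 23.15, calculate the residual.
Residual = 2.6233

The residual is the difference between the actual value and the predicted value:

Residual = y - ŷ

Step 1: Calculate predicted value
ŷ = 13.4983 + 2.6724 × 2.63
ŷ = 20.5267

Step 2: Calculate residual
Residual = 23.15 - 20.5267
Residual = 2.6233

Interpretation: the model underestimates the actual value by 2.6233 at this point (positive residual → observation lies above the fitted line).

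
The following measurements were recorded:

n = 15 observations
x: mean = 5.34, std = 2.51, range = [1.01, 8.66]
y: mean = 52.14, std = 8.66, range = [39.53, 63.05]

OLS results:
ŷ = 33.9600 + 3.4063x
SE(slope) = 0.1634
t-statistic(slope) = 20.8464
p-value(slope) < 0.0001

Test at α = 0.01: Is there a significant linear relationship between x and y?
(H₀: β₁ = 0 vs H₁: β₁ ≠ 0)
p-value < 0.0001 < α = 0.01, so we reject H₀. The relationship is significant.

Hypothesis test for the slope coefficient:

H₀: β₁ = 0 (no linear relationship)
H₁: β₁ ≠ 0 (linear relationship exists)

Test statistic: t = β̂₁ / SE(β̂₁) = 3.4063 / 0.1634 = 20.8464

The p-value (<0.0001) is the probability, under H₀, of a t-statistic at least as extreme as |t| = 20.8464 (two-sided, df = n − 2 = 13).

Decision rule: reject H₀ if p-value < α.
p-value < 0.0001 < α = 0.01 → reject H₀.

There is sufficient evidence at the 1% significance level to conclude that a linear relationship exists between x and y.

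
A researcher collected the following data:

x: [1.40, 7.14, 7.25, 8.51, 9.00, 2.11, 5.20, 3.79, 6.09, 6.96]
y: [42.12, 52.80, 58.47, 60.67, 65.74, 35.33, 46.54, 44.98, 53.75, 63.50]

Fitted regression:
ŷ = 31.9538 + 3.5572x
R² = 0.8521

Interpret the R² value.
The model explains 85.21% of the variance in y (R² = 0.8521), leaving 14.79% unexplained; the fit is strong.

The coefficient of determination R² is the fraction of the total variation in y that the fitted line accounts for.

Here R² = 0.8521:
- Explained: 85.21% of the variation in y
- Unexplained (residual): 100% − 85.21% = 14.79%
- Rule of thumb (below 0.3 weak; 0.3 to below 0.7 moderate; 0.7 and above strong) → strong

Equivalently, for simple linear regression R² = r², so |r| = √0.8521 ≈ 0.9231.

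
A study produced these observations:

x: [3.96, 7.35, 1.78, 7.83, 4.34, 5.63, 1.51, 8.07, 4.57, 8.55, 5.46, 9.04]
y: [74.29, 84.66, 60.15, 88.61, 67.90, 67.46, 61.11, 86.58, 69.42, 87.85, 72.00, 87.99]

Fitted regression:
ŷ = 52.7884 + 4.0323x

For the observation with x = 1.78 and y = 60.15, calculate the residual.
Residual = 0.1841

The residual is the difference between the actual value and the predicted value:

Residual = y - ŷ

Step 1: Calculate predicted value
ŷ = 52.7884 + 4.0323 × 1.78
ŷ = 59.9659

Step 2: Calculate residual
Residual = 60.15 - 59.9659
Residual = 0.1841

Interpretation: the model underestimates the actual value by 0.1841 at this point (positive residual → observation lies above the fitted line).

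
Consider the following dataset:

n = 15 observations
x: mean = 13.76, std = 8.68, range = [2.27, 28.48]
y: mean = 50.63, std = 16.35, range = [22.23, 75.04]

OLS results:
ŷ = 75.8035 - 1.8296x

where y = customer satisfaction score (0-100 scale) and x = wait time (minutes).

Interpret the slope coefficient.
For each additional minute of wait time, predicted satisfaction score decreases by approximately 1.8296 points.

The slope β₁ = -1.8296 gives the rate at which the fitted satisfaction score changes with wait time.

Interpretation:
- Wait time up by 1 minute → predicted satisfaction score decreases by 1.8296 points
- The effect is assumed constant over the observed range of x (linearity)

(β₀ = 75.8035 is the fitted value at x = 0 and is not part of the slope interpretation.)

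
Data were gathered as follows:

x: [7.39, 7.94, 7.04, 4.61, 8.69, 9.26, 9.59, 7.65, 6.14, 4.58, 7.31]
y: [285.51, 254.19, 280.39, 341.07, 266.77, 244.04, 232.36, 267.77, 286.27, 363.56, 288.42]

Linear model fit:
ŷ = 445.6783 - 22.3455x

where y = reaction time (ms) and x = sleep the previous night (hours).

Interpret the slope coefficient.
On average, reaction time is about 22.3455 ms lower for every extra hour of sleep.

The slope coefficient β₁ = -22.3455 represents the marginal effect of sleep on reaction time.

Interpretation:
- Sleep up by 1 hour → predicted reaction time decreases by 22.3455 ms
- This is a linear approximation: the same per-unit change is assumed across the whole observed x range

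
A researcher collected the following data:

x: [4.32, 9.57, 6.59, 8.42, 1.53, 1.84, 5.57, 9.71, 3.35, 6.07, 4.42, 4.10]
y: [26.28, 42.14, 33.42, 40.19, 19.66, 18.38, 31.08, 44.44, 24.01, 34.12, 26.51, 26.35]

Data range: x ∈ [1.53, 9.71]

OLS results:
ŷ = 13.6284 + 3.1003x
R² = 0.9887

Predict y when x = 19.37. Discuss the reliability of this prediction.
ŷ = 73.6812 (extrapolation — x = 19.37 lies outside [1.53, 9.71], so reliability is low).

Prediction calculation:
ŷ = 13.6284 + 3.1003 × 19.37
ŷ = 73.6812

Reliability:
- Data range: x ∈ [1.53, 9.71]
- Prediction point: x = 19.37 is 9.66 units above the observed range → this is EXTRAPOLATION, not interpolation

Why that matters here:
- There are no observations near this x to validate the fitted line there
- Real relationships often flatten, saturate, or turn nonlinear at extremes
- The standard error of prediction grows with (x − x̄)², and x = 19.37 is far from x̄ = 5.46

Report the number if required, but flag clearly that it is an extrapolation.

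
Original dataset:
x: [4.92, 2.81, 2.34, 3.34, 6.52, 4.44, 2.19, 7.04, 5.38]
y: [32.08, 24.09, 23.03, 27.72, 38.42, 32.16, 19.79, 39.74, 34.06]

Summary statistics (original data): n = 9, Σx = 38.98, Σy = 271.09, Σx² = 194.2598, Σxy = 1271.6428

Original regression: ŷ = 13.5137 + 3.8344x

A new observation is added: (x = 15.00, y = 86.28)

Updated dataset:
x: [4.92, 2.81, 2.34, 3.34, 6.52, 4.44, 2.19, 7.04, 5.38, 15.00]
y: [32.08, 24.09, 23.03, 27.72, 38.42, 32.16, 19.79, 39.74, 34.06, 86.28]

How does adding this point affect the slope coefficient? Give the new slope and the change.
Adding the point moves β₁ from 3.8344 to 4.9795, i.e. it increases by 1.1451 (+29.9%).

x = 15.00 lies well outside the original x-range [2.19, 7.04] (x̄ ≈ 4.33), so this observation has high leverage and can move the slope substantially.

Step 1: Update the sums with the new point (n goes from 9 to 10)
Σx  = 38.98 + 15.00 = 53.98
Σy  = 271.09 + 86.28 = 357.37
Σx² = 194.2598 + 15.00² = 194.2598 + 225.0000 = 419.2598
Σxy = 1271.6428 + 15.00×86.28 = 1271.6428 + 1294.2000 = 2565.8428

Step 2: Recompute the slope with b₁ = (nΣxy − ΣxΣy) / (nΣx² − (Σx)²)
Numerator   = 10×2565.8428 − 53.98×357.37 = 25658.4280 − 19290.8326 = 6367.5954
Denominator = 10×419.2598 − 53.98² = 4192.5980 − 2913.8404 = 1278.7576
b₁(new) = 6367.5954 / 1278.7576 = 4.9795

(Same formula on the original sums: (9×1271.6428 − 38.98×271.09) / (9×194.2598 − 38.98²) = 877.6970 / 228.8978 = 3.8344, matching the given fit.)

Step 3: Change in slope
Δβ₁ = 4.9795 − 3.8344 = +1.1451
Relative change = +1.1451 / 3.8344 × 100% = +29.9%
→ the slope increases when the point is added.

Because the point sits above the extension of the original line at a high-leverage x, it tilts the fit up.
In practice: refit with and without it and report both if conclusions differ.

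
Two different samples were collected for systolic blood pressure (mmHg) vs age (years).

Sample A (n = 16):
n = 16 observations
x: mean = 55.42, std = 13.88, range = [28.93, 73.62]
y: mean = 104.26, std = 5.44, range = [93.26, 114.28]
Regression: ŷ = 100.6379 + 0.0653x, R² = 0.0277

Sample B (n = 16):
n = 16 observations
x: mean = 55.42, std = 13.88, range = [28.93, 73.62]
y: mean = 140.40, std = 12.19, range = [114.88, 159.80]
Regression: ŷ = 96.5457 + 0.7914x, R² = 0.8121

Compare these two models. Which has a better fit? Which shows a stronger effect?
Model B has the better fit (R² = 0.8121 vs 0.0277). Model B shows the stronger effect (|β₁| = 0.7914 vs 0.0653).

Model Comparison:

Fit — compare R²:
- Model A: R² = 0.0277 → 2.77% of variance in blood pressure explained
- Model B: R² = 0.8121 → 81.21% of variance in blood pressure explained
- 0.8121 > 0.0277 → Model B has the better fit

Which has the larger per-year effect? (|β₁|)
- Model A: β₁ = 0.0653 → predicted blood pressure rises 0.0653 mmHg per additional year of age
- Model B: β₁ = 0.7914 → predicted blood pressure rises 0.7914 mmHg per additional year of age
- |0.0653| < |0.7914| → Model B shows the stronger marginal effect

Notes:
- R² measures how tightly points cluster around the line; β₁ measures how steep the line is — they answer different questions.
- A steeper slope doesn't make a better model if the scatter around the line is large.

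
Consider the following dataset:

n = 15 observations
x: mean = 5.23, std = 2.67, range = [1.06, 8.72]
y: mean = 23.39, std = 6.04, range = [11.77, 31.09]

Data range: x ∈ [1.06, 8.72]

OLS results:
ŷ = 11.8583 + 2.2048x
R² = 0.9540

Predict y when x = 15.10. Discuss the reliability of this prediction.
ŷ = 45.1508 (extrapolation — x = 15.10 lies outside [1.06, 8.72], so reliability is low).

Prediction calculation:
ŷ = 11.8583 + 2.2048 × 15.10
ŷ = 45.1508

Reliability:
- Data range: x ∈ [1.06, 8.72]
- Prediction point: x = 15.10 is 6.38 units above the observed range → this is EXTRAPOLATION, not interpolation

Why that matters here:
- The standard error of prediction grows with (x − x̄)², and x = 15.10 is far from x̄ = 5.23
- Real relationships often flatten, saturate, or turn nonlinear at extremes

A defensible statement: 'if the linear trend continued to x = 15.10, y would be about 45.1508' — the premise is untested.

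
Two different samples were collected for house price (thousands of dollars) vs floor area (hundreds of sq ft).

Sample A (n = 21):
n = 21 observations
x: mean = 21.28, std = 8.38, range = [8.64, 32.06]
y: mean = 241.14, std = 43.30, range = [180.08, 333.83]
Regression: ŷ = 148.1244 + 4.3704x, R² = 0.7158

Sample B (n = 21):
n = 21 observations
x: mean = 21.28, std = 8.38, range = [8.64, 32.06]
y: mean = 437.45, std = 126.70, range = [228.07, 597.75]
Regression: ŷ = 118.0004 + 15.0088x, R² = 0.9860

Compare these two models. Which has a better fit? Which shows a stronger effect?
Model B has the better fit (R² = 0.9860 vs 0.7158). Model B shows the stronger effect (|β₁| = 15.0088 vs 4.3704).

Model Comparison:

Which explains more variance? (R²)
- Model A: R² = 0.7158 → 71.58% of variance in house price explained
- Model B: R² = 0.9860 → 98.60% of variance in house price explained
- 0.9860 > 0.7158 → Model B has the better fit

Strength of effect — compare |β₁|:
- Model A: β₁ = 4.3704 → predicted house price rises 4.3704 thousand dollars per additional hundred sq ft of floor area
- Model B: β₁ = 15.0088 → predicted house price rises 15.0088 thousand dollars per additional hundred sq ft of floor area
- |4.3704| < |15.0088| → Model B shows the stronger marginal effect

Note: R² measures how tightly points cluster around the line; β₁ measures how steep the line is — they answer different questions.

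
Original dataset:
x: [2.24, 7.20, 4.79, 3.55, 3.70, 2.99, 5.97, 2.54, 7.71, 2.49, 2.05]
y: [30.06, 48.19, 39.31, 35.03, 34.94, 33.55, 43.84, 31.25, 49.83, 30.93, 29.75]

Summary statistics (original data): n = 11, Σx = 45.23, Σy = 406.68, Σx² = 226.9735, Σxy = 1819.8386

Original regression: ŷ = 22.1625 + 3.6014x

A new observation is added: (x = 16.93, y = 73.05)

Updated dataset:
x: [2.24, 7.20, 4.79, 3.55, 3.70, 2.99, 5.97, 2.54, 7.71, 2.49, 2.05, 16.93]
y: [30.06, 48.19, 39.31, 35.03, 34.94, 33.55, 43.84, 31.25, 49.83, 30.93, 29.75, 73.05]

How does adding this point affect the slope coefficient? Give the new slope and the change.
The slope changes from 3.6014 to 2.9830 (change of -0.6184, or -17.2%).

The new point has HIGH LEVERAGE: x = 16.93 is far from the original mean x̄ = 45.23/11 ≈ 4.11 (original range [2.05, 7.71]).

Step 1: Update the sums with the new point (n goes from 11 to 12)
Σx  = 45.23 + 16.93 = 62.16
Σy  = 406.68 + 73.05 = 479.73
Σx² = 226.9735 + 16.93² = 226.9735 + 286.6249 = 513.5984
Σxy = 1819.8386 + 16.93×73.05 = 1819.8386 + 1236.7365 = 3056.5751

Step 2: Recompute the slope with b₁ = (nΣxy − ΣxΣy) / (nΣx² − (Σx)²)
Numerator   = 12×3056.5751 − 62.16×479.73 = 36678.9012 − 29820.0168 = 6858.8844
Denominator = 12×513.5984 − 62.16² = 6163.1808 − 3863.8656 = 2299.3152
b₁(new) = 6858.8844 / 2299.3152 = 2.9830

(Same formula on the original sums: (11×1819.8386 − 45.23×406.68) / (11×226.9735 − 45.23²) = 1624.0882 / 450.9556 = 3.6014, matching the given fit.)

Step 3: Change in slope
Δβ₁ = 2.9830 − 3.6014 = -0.6184
Relative change = -0.6184 / 3.6014 × 100% = -17.2%
→ the slope decreases when the point is added.

A high-leverage point only changes the slope if it is off the original line; here y = 73.05 is below the original trend, so the slope decreases.
In practice: refit with and without it and report both if conclusions differ; investigate whether it comes from the same population as the rest of the sample.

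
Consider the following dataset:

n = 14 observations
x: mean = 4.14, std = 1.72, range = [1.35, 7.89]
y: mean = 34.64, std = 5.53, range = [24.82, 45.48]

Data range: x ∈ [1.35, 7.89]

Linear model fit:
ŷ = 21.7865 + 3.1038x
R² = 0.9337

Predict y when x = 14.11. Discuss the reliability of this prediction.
ŷ = 65.5811, but this is extrapolation (above the data range [1.35, 7.89]) and may be unreliable.

Prediction calculation:
ŷ = 21.7865 + 3.1038 × 14.11
ŷ = 65.5811

Reliability:
- Data range: x ∈ [1.35, 7.89]
- Prediction point: x = 14.11 is 6.22 units above the observed range → this is EXTRAPOLATION, not interpolation

Why that matters here:
- Real relationships often flatten, saturate, or turn nonlinear at extremes
- The standard error of prediction grows with (x − x̄)², and x = 14.11 is far from x̄ = 4.14
- There are no observations near this x to validate the fitted line there

Report the number if required, but flag clearly that it is an extrapolation.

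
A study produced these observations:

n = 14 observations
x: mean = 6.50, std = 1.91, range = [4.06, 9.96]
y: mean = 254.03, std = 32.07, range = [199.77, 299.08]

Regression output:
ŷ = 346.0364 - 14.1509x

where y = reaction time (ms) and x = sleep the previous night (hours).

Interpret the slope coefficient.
For each additional hour of sleep, predicted reaction time decreases by approximately 14.1509 ms.

The slope β₁ = -14.1509 gives the rate at which the fitted reaction time changes with sleep.

Interpretation:
- Sleep up by 1 hour → predicted reaction time decreases by 14.1509 ms
- This is a linear approximation: the same per-unit change is assumed across the whole observed x range

(β₀ = 346.0364 is the fitted value at x = 0 and is not part of the slope interpretation.)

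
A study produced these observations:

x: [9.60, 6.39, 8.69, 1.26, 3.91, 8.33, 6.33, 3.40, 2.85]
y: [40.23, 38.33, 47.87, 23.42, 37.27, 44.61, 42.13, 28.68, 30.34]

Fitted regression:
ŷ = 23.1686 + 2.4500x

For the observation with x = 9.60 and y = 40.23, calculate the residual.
Residual = -6.4586

The residual is the difference between the actual value and the predicted value:

Residual = y - ŷ

Step 1: Calculate predicted value
ŷ = 23.1686 + 2.4500 × 9.60
ŷ = 46.6886

Step 2: Calculate residual
Residual = 40.23 - 46.6886
Residual = -6.4586

Sign check: y < ŷ, so the point is below the line and the fit overestimates here.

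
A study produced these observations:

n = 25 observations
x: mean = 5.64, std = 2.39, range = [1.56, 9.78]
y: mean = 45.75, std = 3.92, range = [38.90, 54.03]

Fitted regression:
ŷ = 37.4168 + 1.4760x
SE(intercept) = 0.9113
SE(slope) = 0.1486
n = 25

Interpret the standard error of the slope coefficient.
The slope 1.4760 is pinned down to within about ±0.1486 (one SE) by these data — relative uncertainty 10.1%, i.e. precise.

SE(β̂₁) = s / √Sxx, where s is the residual standard deviation and Sxx = Σ(x − x̄)². It is the yardstick for how far β̂₁ = 1.4760 could plausibly be from the true slope.

Relative precision:
- SE / |β̂₁| = 0.1486 / 1.4760 = 10.1%
- Rule of thumb (under 20%: precise; 20% to under 50%: moderately precise; 50% or more: imprecise) → precise

Rough 95% range (±2 SE): 1.4760 ± 0.2972 → (1.1788, 1.7732).

What drives SE(β̂₁): larger n (here n = 25) → smaller SE; wider spread of x values → smaller SE; more residual scatter → larger SE.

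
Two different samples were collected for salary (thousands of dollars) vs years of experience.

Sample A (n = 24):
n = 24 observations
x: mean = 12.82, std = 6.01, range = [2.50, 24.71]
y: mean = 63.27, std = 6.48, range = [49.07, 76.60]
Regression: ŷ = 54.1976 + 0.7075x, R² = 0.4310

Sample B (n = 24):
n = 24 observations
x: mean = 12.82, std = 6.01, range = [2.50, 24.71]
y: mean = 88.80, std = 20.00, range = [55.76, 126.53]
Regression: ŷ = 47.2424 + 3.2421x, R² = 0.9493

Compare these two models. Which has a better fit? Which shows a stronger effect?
Model B has the better fit (R² = 0.9493 vs 0.4310). Model B shows the stronger effect (|β₁| = 3.2421 vs 0.7075).

Model Comparison:

Fit — compare R²:
- Model A: R² = 0.4310 → 43.10% of variance in salary explained
- Model B: R² = 0.9493 → 94.93% of variance in salary explained
- 0.9493 > 0.4310 → Model B has the better fit

Strength of effect — compare |β₁|:
- Model A: β₁ = 0.7075 → predicted salary rises 0.7075 thousand dollars per additional year of experience
- Model B: β₁ = 3.2421 → predicted salary rises 3.2421 thousand dollars per additional year of experience
- |0.7075| < |3.2421| → Model B shows the stronger marginal effect

Note: A better fit (higher R²) doesn't necessarily mean a more important relationship.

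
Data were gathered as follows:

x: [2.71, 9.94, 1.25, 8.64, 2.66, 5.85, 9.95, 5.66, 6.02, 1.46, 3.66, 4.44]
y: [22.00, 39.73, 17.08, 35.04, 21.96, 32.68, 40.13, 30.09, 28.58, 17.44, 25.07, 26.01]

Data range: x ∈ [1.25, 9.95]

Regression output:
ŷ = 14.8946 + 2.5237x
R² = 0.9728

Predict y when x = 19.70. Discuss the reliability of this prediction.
The equation gives ŷ = 64.6115; however x = 19.70 is 9.75 units above the observed range, so this extrapolated value should not be trusted.

Prediction calculation:
ŷ = 14.8946 + 2.5237 × 19.70
ŷ = 64.6115

Reliability:
- Data range: x ∈ [1.25, 9.95]
- Prediction point: x = 19.70 is 9.75 units above the observed range → this is EXTRAPOLATION, not interpolation

Why that matters here:
- The standard error of prediction grows with (x − x̄)², and x = 19.70 is far from x̄ = 5.19
- R² describes fit only over the sampled x values; it says nothing about behaviour beyond them
- Real relationships often flatten, saturate, or turn nonlinear at extremes

Report the number if required, but flag clearly that it is an extrapolation.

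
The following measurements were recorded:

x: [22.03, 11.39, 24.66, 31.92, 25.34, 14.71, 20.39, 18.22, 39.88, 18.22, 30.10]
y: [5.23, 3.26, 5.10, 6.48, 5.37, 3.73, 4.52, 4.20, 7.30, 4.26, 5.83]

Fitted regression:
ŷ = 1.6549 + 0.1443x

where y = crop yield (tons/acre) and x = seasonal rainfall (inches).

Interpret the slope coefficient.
On average, crop yield is about 0.1443 tons/acre higher for every extra inch of rainfall.

The slope β₁ = 0.1443 gives the rate at which the fitted crop yield changes with rainfall.

Interpretation:
- Rainfall up by 1 inch → predicted crop yield increases by 0.1443 tons/acre
- This is a linear approximation: the same per-unit change is assumed across the whole observed x range

The intercept β₀ = 1.6549 is the predicted crop yield when rainfall = 0; since the smallest observed x is 11.39, this is an extrapolation and mainly anchors the line.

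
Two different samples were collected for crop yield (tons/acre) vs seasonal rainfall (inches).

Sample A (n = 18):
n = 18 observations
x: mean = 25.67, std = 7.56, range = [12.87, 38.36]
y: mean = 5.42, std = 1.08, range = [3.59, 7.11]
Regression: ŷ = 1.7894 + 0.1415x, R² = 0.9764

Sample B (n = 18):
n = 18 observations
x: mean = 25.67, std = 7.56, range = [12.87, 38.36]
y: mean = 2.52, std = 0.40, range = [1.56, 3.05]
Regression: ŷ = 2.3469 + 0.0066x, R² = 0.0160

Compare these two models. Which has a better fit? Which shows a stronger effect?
Model A has the better fit (R² = 0.9764 vs 0.0160). Model A shows the stronger effect (|β₁| = 0.1415 vs 0.0066).

Model Comparison:

Goodness of fit (R²):
- Model A: R² = 0.9764 → 97.64% of variance in crop yield explained
- Model B: R² = 0.0160 → 1.60% of variance in crop yield explained
- 0.9764 > 0.0160 → Model A has the better fit

Which has the larger per-inch effect? (|β₁|)
- Model A: β₁ = 0.1415 → predicted crop yield rises 0.1415 tons/acre per additional inch of rainfall
- Model B: β₁ = 0.0066 → predicted crop yield rises 0.0066 tons/acre per additional inch of rainfall
- |0.1415| > |0.0066| → Model A shows the stronger marginal effect

Notes:
- R² measures how tightly points cluster around the line; β₁ measures how steep the line is — they answer different questions.
- A steeper slope doesn't make a better model if the scatter around the line is large.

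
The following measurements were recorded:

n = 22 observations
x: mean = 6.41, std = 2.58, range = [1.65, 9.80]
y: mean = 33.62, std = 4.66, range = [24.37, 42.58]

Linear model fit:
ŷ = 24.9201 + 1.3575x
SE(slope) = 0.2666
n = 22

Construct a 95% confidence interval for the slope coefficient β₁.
The 95% CI for β₁ is (0.8014, 1.9136)

Confidence interval for the slope:

The 95% CI for β₁ is: β̂₁ ± t*(α/2, n-2) × SE(β̂₁)

Step 1: Find critical t-value
- Confidence level = 0.95
- Degrees of freedom = n - 2 = 22 - 2 = 20
- t*(α/2, 20) = 2.0860

Step 2: Calculate margin of error
Margin = 2.0860 × 0.2666 = 0.5561

Step 3: Construct interval
CI = 1.3575 ± 0.5561
CI = (0.8014, 1.9136)

Interpretation: We are 95% confident that the true slope β₁ lies between 0.8014 and 1.9136.
The interval does not include 0, suggesting a significant linear relationship.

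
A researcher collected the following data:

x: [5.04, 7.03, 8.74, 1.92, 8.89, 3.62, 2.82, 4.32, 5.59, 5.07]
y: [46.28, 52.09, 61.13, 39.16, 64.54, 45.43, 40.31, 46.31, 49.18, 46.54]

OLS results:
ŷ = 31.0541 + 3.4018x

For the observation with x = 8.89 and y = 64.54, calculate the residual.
Residual = 3.2439

The residual is the difference between the actual value and the predicted value:

Residual = y - ŷ

Step 1: Calculate predicted value
ŷ = 31.0541 + 3.4018 × 8.89
ŷ = 61.2961

Step 2: Calculate residual
Residual = 64.54 - 61.2961
Residual = 3.2439

Sign check: y > ŷ, so the point is above the line and the fit underestimates here.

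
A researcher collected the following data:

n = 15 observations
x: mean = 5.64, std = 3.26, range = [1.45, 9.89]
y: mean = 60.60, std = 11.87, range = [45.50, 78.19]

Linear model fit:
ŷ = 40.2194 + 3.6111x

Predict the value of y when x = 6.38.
ŷ = 63.2582

x = 6.38 lies inside the observed range [1.45, 9.89], so the fitted equation applies directly:

ŷ = 40.2194 + 3.6111 × 6.38
ŷ = 40.2194 + 23.0388
ŷ = 63.2582

This is a point prediction; actual observations scatter around it by roughly the residual standard deviation.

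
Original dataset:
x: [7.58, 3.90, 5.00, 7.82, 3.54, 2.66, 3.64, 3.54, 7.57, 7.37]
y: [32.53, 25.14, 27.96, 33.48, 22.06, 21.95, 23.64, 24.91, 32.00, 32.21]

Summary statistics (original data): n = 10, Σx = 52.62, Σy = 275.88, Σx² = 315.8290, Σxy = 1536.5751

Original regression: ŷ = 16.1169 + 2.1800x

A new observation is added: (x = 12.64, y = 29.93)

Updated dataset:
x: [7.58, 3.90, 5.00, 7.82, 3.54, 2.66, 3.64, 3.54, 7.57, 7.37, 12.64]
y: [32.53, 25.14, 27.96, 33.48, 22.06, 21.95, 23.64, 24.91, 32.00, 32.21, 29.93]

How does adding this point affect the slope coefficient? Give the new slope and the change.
New slope β₁ = 1.1377 versus 2.1800 before: a change of -1.0423 (-47.8%).

The new point has HIGH LEVERAGE: x = 12.64 is far from the original mean x̄ = 52.62/10 ≈ 5.26 (original range [2.66, 7.82]).

Step 1: Update the sums with the new point (n goes from 10 to 11)
Σx  = 52.62 + 12.64 = 65.26
Σy  = 275.88 + 29.93 = 305.81
Σx² = 315.8290 + 12.64² = 315.8290 + 159.7696 = 475.5986
Σxy = 1536.5751 + 12.64×29.93 = 1536.5751 + 378.3152 = 1914.8903

Step 2: Recompute the slope with b₁ = (nΣxy − ΣxΣy) / (nΣx² − (Σx)²)
Numerator   = 11×1914.8903 − 65.26×305.81 = 21063.7933 − 19957.1606 = 1106.6327
Denominator = 11×475.5986 − 65.26² = 5231.5846 − 4258.8676 = 972.7170
b₁(new) = 1106.6327 / 972.7170 = 1.1377

(Same formula on the original sums: (10×1536.5751 − 52.62×275.88) / (10×315.8290 − 52.62²) = 848.9454 / 389.4256 = 2.1800, matching the given fit.)

Step 3: Change in slope
Δβ₁ = 1.1377 − 2.1800 = -1.0423
Relative change = -1.0423 / 2.1800 × 100% = -47.8%
→ the slope decreases when the point is added.

Because the point sits below the extension of the original line at a high-leverage x, it tilts the fit down.
In practice: examine leverage (hᵢ) and Cook's distance rather than deleting it automatically.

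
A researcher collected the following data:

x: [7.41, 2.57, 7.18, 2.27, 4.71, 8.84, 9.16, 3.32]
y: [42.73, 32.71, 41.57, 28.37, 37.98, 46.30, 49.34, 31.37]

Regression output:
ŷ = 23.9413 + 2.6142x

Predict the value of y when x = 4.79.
ŷ = 36.4633

To predict y for x = 4.79, substitute into the regression equation:

ŷ = 23.9413 + 2.6142 × 4.79
ŷ = 23.9413 + 12.5220
ŷ = 36.4633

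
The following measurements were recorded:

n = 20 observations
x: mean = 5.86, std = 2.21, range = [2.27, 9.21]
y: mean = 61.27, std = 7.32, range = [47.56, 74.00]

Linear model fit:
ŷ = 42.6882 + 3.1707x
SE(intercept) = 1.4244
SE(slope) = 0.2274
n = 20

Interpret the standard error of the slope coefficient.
SE(β̂₁) = 0.2274 is the estimated standard deviation of the slope estimate across repeated samples; relative to β̂₁ = 3.1707 that is 7.2%, a precise estimate.

What SE measures:
- The standard error quantifies the sampling variability of the coefficient estimate
- It is the estimated standard deviation of β̂₁ across hypothetical repeated samples of the same size
- Smaller SE → more precise estimate

Relative precision:
- SE / |β̂₁| = 0.2274 / 3.1707 = 7.2%
- Rule of thumb (under 20%: precise; 20% to under 50%: moderately precise; 50% or more: imprecise) → precise

Link to the t-test: t = β̂₁ / SE(β̂₁) = 3.1707 / 0.2274 = 13.9433, the statistic for H₀: β₁ = 0.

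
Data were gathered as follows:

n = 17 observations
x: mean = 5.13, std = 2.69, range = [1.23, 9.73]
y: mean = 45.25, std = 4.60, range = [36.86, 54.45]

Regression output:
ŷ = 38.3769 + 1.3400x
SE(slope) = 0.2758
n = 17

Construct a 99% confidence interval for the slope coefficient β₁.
The 99% CI for β₁ is (0.5273, 2.1527)

Confidence interval for the slope:

The 99% CI for β₁ is: β̂₁ ± t*(α/2, n-2) × SE(β̂₁)

Step 1: Find critical t-value
- Confidence level = 0.99
- Degrees of freedom = n - 2 = 17 - 2 = 15
- t*(α/2, 15) = 2.9467

Step 2: Calculate margin of error
Margin = 2.9467 × 0.2758 = 0.8127

Step 3: Construct interval
CI = 1.3400 ± 0.8127
CI = (0.5273, 2.1527)

Interpretation: We are 99% confident that the true slope β₁ lies between 0.5273 and 2.1527.
Since 0 is outside the interval, a two-sided test at α = 0.01 would reject H₀: β₁ = 0.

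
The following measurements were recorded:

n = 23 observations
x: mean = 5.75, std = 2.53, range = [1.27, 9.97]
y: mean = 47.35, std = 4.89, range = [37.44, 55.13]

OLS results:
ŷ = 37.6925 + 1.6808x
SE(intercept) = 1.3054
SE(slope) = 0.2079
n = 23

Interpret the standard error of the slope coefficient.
The slope 1.6808 is pinned down to within about ±0.2079 (one SE) by these data — relative uncertainty 12.4%, i.e. precise.

SE(β̂₁) = 0.2079 says: if we drew many samples of n = 23 from the same population and refit each time, the fitted slopes would scatter with a standard deviation of roughly 0.2079 around the true β₁.

Relative precision:
- SE / |β̂₁| = 0.2079 / 1.6808 = 12.4%
- Rule of thumb (under 20%: precise; 20% to under 50%: moderately precise; 50% or more: imprecise) → precise

Link to interval estimation: a confidence interval for β₁ is β̂₁ ± t* × 0.2079, so SE sets the half-width per unit of t*.

What drives SE(β̂₁): larger n (here n = 23) → smaller SE.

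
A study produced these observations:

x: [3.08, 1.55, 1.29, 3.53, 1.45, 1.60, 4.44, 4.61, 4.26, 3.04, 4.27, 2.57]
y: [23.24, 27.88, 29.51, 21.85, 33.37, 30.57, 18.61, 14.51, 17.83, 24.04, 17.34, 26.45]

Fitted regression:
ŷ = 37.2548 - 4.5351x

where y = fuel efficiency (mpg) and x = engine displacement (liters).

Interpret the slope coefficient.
On average, fuel efficiency is about 4.5351 mpg lower for every extra liter of engine displacement.

The slope coefficient β₁ = -4.5351 represents the marginal effect of engine displacement on fuel efficiency.

Interpretation:
- Engine displacement up by 1 liter → predicted fuel efficiency decreases by 4.5351 mpg
- The effect is assumed constant over the observed range of x (linearity)
- The slope describes association in these data, not necessarily a causal effect

The intercept β₀ = 37.2548 is the predicted fuel efficiency when engine displacement = 0; since the smallest observed x is 1.29, this is an extrapolation and mainly anchors the line.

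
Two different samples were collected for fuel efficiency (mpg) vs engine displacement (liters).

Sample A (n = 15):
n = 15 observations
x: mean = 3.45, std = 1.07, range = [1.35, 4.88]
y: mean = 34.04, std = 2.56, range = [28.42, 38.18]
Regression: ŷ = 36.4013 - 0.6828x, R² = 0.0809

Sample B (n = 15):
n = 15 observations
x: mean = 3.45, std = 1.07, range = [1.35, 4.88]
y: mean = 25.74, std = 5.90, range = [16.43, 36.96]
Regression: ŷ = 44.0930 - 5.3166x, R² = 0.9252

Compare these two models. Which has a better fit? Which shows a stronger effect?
Model B has the better fit (R² = 0.9252 vs 0.0809). Model B shows the stronger effect (|β₁| = 5.3166 vs 0.6828).

Model Comparison:

Fit — compare R²:
- Model A: R² = 0.0809 → 8.09% of variance in fuel efficiency explained
- Model B: R² = 0.9252 → 92.52% of variance in fuel efficiency explained
- 0.9252 > 0.0809 → Model B has the better fit

Effect size (slope magnitude):
- Model A: β₁ = -0.6828 → predicted fuel efficiency falls 0.6828 mpg per additional liter of engine displacement
- Model B: β₁ = -5.3166 → predicted fuel efficiency falls 5.3166 mpg per additional liter of engine displacement
- |-0.6828| < |-5.3166| → Model B shows the stronger marginal effect

Notes:
- R² measures how tightly points cluster around the line; β₁ measures how steep the line is — they answer different questions.
- The two samples could reflect different populations, time periods, or measurement quality.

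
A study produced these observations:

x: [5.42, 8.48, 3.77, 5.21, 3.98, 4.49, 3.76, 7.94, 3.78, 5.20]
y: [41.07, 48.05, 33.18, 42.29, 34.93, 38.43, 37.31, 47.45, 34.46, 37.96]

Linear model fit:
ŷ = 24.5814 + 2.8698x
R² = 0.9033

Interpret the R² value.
The model explains 90.33% of the variance in y (R² = 0.9033), leaving 9.67% unexplained; the fit is strong.

The coefficient of determination R² is the fraction of the total variation in y that the fitted line accounts for.

Here R² = 0.9033:
- Explained: 90.33% of the variation in y
- Unexplained (residual): 100% − 90.33% = 9.67%
- Rule of thumb (below 0.3 weak; 0.3 to below 0.7 moderate; 0.7 and above strong) → strong

Equivalently, for simple linear regression R² = r², so |r| = √0.9033 ≈ 0.9504.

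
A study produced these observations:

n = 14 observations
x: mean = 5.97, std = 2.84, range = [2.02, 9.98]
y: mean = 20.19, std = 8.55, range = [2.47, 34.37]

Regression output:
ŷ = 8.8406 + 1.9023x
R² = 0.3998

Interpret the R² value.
R² = 0.3998 means 39.98% of the variation in y is explained by the linear relationship with x. This indicates a moderate fit.

R² = 1 − SS_res/SS_tot compares the residual scatter to the total scatter of y about its mean.

Here R² = 0.3998:
- Explained: 39.98% of the variation in y
- Unexplained (residual): 100% − 39.98% = 60.02%
- Rule of thumb (below 0.3 weak; 0.3 to below 0.7 moderate; 0.7 and above strong) → moderate

Note: R² never decreases when predictors are added, so it should not be used alone to compare models of different size.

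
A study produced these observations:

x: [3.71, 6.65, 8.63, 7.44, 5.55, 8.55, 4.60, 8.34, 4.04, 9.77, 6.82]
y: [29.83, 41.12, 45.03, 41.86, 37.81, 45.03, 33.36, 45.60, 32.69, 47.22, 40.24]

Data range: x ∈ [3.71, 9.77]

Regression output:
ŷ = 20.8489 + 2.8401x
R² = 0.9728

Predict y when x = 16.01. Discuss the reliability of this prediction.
ŷ = 66.3189, but this is extrapolation (above the data range [3.71, 9.77]) and may be unreliable.

Prediction calculation:
ŷ = 20.8489 + 2.8401 × 16.01
ŷ = 66.3189

Reliability:
- Data range: x ∈ [3.71, 9.77]
- Prediction point: x = 16.01 is 6.24 units above the observed range → this is EXTRAPOLATION, not interpolation

Why that matters here:
- The standard error of prediction grows with (x − x̄)², and x = 16.01 is far from x̄ = 6.74
- Real relationships often flatten, saturate, or turn nonlinear at extremes
- The linear relationship may not hold outside the observed range

Report the number if required, but flag clearly that it is an extrapolation.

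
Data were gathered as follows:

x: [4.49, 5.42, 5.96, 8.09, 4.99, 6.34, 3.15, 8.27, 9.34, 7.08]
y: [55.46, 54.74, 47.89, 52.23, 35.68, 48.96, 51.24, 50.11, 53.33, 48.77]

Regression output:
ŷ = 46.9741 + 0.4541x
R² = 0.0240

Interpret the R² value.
The model explains 2.40% of the variance in y (R² = 0.0240), leaving 97.60% unexplained; the fit is weak.

R² (coefficient of determination) measures the proportion of variance in y explained by the regression model.

Here R² = 0.0240:
- Explained: 2.40% of the variation in y
- Unexplained (residual): 100% − 2.40% = 97.60%
- Rule of thumb (below 0.3 weak; 0.3 to below 0.7 moderate; 0.7 and above strong) → weak

Equivalently, for simple linear regression R² = r², so |r| = √0.0240 ≈ 0.1549.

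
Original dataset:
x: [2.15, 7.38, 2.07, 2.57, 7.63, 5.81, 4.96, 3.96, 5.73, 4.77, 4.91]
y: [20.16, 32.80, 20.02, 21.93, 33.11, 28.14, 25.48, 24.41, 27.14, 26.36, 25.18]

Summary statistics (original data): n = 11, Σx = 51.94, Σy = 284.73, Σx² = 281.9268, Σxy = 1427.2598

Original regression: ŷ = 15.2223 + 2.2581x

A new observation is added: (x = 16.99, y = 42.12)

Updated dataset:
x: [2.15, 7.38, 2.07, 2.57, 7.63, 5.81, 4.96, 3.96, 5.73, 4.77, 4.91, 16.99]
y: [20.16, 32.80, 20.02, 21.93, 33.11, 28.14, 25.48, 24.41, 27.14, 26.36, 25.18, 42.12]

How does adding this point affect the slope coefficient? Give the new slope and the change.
The slope changes from 2.2581 to 1.5197 (change of -0.7384, or -32.7%).

The new point has HIGH LEVERAGE: x = 16.99 is far from the original mean x̄ = 51.94/11 ≈ 4.72 (original range [2.07, 7.63]).

Step 1: Update the sums with the new point (n goes from 11 to 12)
Σx  = 51.94 + 16.99 = 68.93
Σy  = 284.73 + 42.12 = 326.85
Σx² = 281.9268 + 16.99² = 281.9268 + 288.6601 = 570.5869
Σxy = 1427.2598 + 16.99×42.12 = 1427.2598 + 715.6188 = 2142.8786

Step 2: Recompute the slope with b₁ = (nΣxy − ΣxΣy) / (nΣx² − (Σx)²)
Numerator   = 12×2142.8786 − 68.93×326.85 = 25714.5432 − 22529.7705 = 3184.7727
Denominator = 12×570.5869 − 68.93² = 6847.0428 − 4751.3449 = 2095.6979
b₁(new) = 3184.7727 / 2095.6979 = 1.5197

(Same formula on the original sums: (11×1427.2598 − 51.94×284.73) / (11×281.9268 − 51.94²) = 910.9816 / 403.4312 = 2.2581, matching the given fit.)

Step 3: Change in slope
Δβ₁ = 1.5197 − 2.2581 = -0.7384
Relative change = -0.7384 / 2.2581 × 100% = -32.7%
→ the slope decreases when the point is added.

Because the point sits below the extension of the original line at a high-leverage x, it tilts the fit down.
In practice: examine leverage (hᵢ) and Cook's distance rather than deleting it automatically.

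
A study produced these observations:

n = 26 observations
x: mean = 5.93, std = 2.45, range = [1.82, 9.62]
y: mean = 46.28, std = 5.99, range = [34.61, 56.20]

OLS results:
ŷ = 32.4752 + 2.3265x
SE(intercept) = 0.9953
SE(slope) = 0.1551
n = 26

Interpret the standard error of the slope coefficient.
SE(slope) = 0.1551 measures the uncertainty in the estimated slope. The coefficient is estimated precisely (SE/|β̂₁| = 6.7%).

What SE measures:
- The standard error quantifies the sampling variability of the coefficient estimate
- It is the estimated standard deviation of β̂₁ across hypothetical repeated samples of the same size
- Smaller SE → more precise estimate

Relative precision:
- SE / |β̂₁| = 0.1551 / 2.3265 = 6.7%
- Rule of thumb (under 20%: precise; 20% to under 50%: moderately precise; 50% or more: imprecise) → precise

Link to the t-test: t = β̂₁ / SE(β̂₁) = 2.3265 / 0.1551 = 15.0000, the statistic for H₀: β₁ = 0.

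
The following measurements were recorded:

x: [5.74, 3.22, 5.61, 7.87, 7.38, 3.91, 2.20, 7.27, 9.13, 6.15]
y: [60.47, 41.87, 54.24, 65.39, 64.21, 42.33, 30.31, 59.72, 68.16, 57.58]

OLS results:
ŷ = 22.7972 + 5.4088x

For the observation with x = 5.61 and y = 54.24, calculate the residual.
Residual = 1.0994

The residual is the difference between the actual value and the predicted value:

Residual = y - ŷ

Step 1: Calculate predicted value
ŷ = 22.7972 + 5.4088 × 5.61
ŷ = 53.1406

Step 2: Calculate residual
Residual = 54.24 - 53.1406
Residual = 1.0994

Sign check: y > ŷ, so the point is above the line and the fit underestimates here.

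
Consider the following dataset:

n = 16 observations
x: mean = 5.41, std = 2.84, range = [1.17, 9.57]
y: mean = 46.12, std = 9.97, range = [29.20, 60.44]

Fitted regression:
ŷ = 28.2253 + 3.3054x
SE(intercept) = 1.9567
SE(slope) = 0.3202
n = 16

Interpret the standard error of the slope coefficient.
SE(β̂₁) = 0.3202 is the estimated standard deviation of the slope estimate across repeated samples; relative to β̂₁ = 3.3054 that is 9.7%, a precise estimate.

What SE measures:
- The standard error quantifies the sampling variability of the coefficient estimate
- It is the estimated standard deviation of β̂₁ across hypothetical repeated samples of the same size
- Smaller SE → more precise estimate

Relative precision:
- SE / |β̂₁| = 0.3202 / 3.3054 = 9.7%
- Rule of thumb (under 20%: precise; 20% to under 50%: moderately precise; 50% or more: imprecise) → precise

Link to the t-test: t = β̂₁ / SE(β̂₁) = 3.3054 / 0.3202 = 10.3229, the statistic for H₀: β₁ = 0.

What drives SE(β̂₁): larger n (here n = 16) → smaller SE; wider spread of x values → smaller SE; more residual scatter → larger SE.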